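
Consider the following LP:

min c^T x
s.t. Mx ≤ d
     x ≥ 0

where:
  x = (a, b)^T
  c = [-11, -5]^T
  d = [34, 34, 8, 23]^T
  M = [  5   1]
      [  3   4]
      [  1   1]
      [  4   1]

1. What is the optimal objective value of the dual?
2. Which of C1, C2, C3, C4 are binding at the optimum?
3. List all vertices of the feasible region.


1. -70
2. C3, C4
3. (0, 0), (5.75, 0), (5, 3), (0, 8)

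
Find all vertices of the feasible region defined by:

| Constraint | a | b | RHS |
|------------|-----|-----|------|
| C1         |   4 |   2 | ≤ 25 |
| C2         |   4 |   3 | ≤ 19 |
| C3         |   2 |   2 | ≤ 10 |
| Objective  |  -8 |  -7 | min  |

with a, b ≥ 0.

(0, 0), (4.75, 0), (4, 1), (0, 5)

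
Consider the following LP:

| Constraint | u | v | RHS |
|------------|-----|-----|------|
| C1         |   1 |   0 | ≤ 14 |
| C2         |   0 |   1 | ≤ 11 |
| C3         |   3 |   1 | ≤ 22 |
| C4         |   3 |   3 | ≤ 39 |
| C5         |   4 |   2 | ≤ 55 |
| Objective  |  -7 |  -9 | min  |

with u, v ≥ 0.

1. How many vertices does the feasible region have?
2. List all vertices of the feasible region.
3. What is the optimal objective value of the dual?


1. 5
2. (0, 0), (7.333, 0), (4.5, 8.5), (2, 11), (0, 11)
3. -113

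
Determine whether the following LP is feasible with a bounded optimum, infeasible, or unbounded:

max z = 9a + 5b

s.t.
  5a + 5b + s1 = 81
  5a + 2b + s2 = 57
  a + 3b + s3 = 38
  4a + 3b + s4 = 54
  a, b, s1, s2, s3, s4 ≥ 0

Feasible with a bounded optimal solution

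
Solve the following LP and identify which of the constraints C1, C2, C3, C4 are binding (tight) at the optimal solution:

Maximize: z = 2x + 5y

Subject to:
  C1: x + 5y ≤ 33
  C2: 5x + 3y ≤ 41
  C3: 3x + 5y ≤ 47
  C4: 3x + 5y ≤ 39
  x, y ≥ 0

At x = 3, y = 6, compute slack b - a·x for each constraint:
  C1: 33 − 33 = 0  (binding)
  C2: 41 − 33 = 8  (slack)
  C3: 47 − 39 = 8  (slack)
  C4: 39 − 39 = 0  (binding)

Optimal: x = 3, y = 6
Binding: C1, C4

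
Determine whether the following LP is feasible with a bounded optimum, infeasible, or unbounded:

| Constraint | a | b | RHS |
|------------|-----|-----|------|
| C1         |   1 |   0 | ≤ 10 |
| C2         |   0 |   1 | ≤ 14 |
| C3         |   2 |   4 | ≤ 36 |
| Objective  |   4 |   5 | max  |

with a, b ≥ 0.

Feasible with a bounded optimal solution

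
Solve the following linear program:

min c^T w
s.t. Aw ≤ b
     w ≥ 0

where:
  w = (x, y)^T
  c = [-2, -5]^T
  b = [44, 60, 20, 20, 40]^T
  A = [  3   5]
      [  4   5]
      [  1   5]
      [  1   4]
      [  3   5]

Evaluate the objective at each vertex of the feasible region:
  z(0, 0) = 0
  z(13.33, 0) = -26.67
  z(10, 2) = -30  ←
  z(0, 4) = -20
The minimum is at x = 10, y = 2.

x = 10, y = 2, z = -30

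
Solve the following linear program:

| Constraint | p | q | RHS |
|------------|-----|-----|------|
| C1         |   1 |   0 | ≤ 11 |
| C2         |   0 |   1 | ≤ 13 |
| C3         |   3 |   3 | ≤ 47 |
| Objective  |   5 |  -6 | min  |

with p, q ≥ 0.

Evaluate the objective at each vertex of the feasible region:
  z(0, 0) = 0
  z(11, 0) = 55
  z(11, 4.667) = 27
  z(2.667, 13) = -64.67
  z(0, 13) = -78  ←
The minimum is at p = 0, q = 13.

p = 0, q = 13, z = -78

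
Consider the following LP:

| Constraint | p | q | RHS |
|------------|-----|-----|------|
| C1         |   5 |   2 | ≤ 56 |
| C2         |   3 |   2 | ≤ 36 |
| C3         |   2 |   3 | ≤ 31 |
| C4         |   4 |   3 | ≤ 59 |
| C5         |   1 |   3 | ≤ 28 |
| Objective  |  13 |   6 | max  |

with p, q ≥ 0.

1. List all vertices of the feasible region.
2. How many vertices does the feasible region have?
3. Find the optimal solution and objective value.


1. (0, 0), (11.2, 0), (10, 3), (9.2, 4.2), (3, 8.333), (0, 9.333)
2. 6
3. p = 10, q = 3, z = 148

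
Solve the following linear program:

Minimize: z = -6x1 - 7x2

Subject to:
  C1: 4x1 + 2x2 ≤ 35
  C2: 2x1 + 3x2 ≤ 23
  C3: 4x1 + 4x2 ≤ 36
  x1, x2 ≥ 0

Evaluate the objective at each vertex of the feasible region:
  z(0, 0) = 0
  z(8.75, 0) = -52.5
  z(8.5, 0.5) = -54.5
  z(4, 5) = -59  ←
  z(0, 7.667) = -53.67
The minimum is at x1 = 4, x2 = 5.

x1 = 4, x2 = 5, z = -59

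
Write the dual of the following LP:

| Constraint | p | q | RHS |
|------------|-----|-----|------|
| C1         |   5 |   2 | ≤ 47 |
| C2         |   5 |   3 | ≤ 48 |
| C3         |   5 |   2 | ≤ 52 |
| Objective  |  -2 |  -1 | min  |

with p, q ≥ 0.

Primal min cᵀx s.t. Ax ≤ b, x ≥ 0  →  Dual max −bᵀy s.t. Aᵀy ≥ −c, y ≥ 0.

Maximize: z = -47y1 - 48y2 - 52y3

Subject to:
  5y1 + 5y2 + 5y3 ≥ 2
  2y1 + 3y2 + 2y3 ≥ 1
  y1, y2, y3 ≥ 0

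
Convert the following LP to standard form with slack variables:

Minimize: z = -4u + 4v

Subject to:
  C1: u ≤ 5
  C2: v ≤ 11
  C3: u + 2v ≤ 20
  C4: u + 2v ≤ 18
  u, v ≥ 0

min z = -4u + 4v

s.t.
  u + s1 = 5
  v + s2 = 11
  u + 2v + s3 = 20
  u + 2v + s4 = 18
  u, v, s1, s2, s3, s4 ≥ 0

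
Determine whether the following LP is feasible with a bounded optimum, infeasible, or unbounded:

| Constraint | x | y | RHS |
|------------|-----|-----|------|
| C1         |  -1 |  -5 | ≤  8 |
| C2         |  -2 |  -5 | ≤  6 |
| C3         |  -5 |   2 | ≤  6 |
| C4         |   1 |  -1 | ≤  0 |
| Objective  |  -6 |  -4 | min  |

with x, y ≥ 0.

Unbounded (objective can decrease without bound)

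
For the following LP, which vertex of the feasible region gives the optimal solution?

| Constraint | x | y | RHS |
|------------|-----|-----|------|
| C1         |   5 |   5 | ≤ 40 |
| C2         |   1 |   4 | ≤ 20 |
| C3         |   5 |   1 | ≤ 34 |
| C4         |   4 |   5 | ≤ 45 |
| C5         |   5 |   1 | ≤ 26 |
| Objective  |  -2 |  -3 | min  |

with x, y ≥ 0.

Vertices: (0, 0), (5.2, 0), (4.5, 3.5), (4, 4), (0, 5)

Evaluate the objective at each vertex of the feasible region:
  z(0, 0) = 0
  z(5.2, 0) = -10.4
  z(4.5, 3.5) = -19.5
  z(4, 4) = -20  ←
  z(0, 5) = -15
The minimum is at x = 4, y = 4.

(4, 4)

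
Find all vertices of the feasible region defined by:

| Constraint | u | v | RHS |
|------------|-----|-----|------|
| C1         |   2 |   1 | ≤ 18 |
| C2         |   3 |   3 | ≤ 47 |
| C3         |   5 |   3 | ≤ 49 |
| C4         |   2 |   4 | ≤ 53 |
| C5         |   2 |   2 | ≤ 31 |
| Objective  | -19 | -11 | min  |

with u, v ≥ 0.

(0, 0), (9, 0), (5, 8), (2.643, 11.93), (0, 13.25)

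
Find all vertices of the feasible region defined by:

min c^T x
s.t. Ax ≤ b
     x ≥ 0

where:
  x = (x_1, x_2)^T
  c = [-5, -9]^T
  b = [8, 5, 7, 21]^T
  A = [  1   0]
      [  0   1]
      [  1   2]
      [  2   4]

(0, 0), (7, 0), (0, 3.5)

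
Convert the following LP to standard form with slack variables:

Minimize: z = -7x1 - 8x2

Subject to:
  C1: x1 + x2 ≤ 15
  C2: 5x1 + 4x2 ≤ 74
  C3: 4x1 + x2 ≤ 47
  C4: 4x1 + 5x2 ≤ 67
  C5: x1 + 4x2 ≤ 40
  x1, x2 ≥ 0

min z = -7x1 - 8x2

s.t.
  x1 + x2 + s1 = 15
  5x1 + 4x2 + s2 = 74
  4x1 + x2 + s3 = 47
  4x1 + 5x2 + s4 = 67
  x1 + 4x2 + s5 = 40
  x1, x2, s1, s2, s3, s4, s5 ≥ 0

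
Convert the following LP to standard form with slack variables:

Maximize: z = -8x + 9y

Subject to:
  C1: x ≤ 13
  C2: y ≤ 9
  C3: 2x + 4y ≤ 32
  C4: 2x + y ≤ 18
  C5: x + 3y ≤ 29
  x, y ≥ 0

max z = -8x + 9y

s.t.
  x + s1 = 13
  y + s2 = 9
  2x + 4y + s3 = 32
  2x + y + s4 = 18
  x + 3y + s5 = 29
  x, y, s1, s2, s3, s4, s5 ≥ 0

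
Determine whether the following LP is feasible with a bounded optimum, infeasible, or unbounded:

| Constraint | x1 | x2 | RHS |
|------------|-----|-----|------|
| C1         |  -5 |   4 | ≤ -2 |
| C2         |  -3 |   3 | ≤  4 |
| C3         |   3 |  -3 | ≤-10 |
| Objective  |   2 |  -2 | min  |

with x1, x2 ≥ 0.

Infeasible (no feasible solution exists)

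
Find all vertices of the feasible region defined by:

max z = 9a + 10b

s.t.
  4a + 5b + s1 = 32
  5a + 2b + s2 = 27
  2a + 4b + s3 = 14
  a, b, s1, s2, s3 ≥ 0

(0, 0), (5.4, 0), (5, 1), (0, 3.5)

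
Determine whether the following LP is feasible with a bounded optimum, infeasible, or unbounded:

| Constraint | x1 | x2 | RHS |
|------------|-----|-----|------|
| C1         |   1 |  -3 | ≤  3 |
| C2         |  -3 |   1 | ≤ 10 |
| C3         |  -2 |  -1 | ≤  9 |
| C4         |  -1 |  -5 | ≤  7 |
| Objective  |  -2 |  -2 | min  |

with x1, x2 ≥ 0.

Unbounded (objective can decrease without bound)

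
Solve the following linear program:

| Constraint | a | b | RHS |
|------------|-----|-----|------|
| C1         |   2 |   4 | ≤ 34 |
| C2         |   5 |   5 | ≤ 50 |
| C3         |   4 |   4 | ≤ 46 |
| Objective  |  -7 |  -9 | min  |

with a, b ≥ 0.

Evaluate the objective at each vertex of the feasible region:
  z(0, 0) = 0
  z(10, 0) = -70
  z(3, 7) = -84  ←
  z(0, 8.5) = -76.5
The minimum is at a = 3, b = 7.

a = 3, b = 7, z = -84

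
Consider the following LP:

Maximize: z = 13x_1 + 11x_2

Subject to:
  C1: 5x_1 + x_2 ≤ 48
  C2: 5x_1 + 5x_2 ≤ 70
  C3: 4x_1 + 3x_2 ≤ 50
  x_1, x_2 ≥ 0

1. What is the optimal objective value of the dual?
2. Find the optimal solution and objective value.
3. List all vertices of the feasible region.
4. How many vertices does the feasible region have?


1. 170
2. x_1 = 8, x_2 = 6, z = 170
3. (0, 0), (9.6, 0), (8.545, 5.273), (8, 6), (0, 14)
4. 5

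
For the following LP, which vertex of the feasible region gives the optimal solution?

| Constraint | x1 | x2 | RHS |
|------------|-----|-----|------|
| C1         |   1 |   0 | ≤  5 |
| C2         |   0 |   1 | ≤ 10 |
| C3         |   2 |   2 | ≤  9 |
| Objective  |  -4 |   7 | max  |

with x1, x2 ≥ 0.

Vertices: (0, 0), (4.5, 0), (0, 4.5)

Evaluate the objective at each vertex of the feasible region:
  z(0, 0) = 0
  z(4.5, 0) = -18
  z(0, 4.5) = 31.5  ←
The maximum is at x1 = 0, x2 = 4.5.

(0, 4.5)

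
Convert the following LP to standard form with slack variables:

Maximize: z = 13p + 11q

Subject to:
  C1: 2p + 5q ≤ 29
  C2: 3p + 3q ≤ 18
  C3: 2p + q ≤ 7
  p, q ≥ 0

max z = 13p + 11q

s.t.
  2p + 5q + s1 = 29
  3p + 3q + s2 = 18
  2p + q + s3 = 7
  p, q, s1, s2, s3 ≥ 0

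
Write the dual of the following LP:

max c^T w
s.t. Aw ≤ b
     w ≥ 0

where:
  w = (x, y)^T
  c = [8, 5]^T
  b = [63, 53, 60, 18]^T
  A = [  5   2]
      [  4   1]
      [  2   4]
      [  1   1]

Primal max cᵀx s.t. Ax ≤ b, x ≥ 0  →  Dual min bᵀy s.t. Aᵀy ≥ c, y ≥ 0.

Minimize: z = 63y1 + 53y2 + 60y3 + 18y4

Subject to:
  5y1 + 4y2 + 2y3 + y4 ≥ 8
  2y1 + y2 + 4y3 + y4 ≥ 5
  y1, y2, y3, y4 ≥ 0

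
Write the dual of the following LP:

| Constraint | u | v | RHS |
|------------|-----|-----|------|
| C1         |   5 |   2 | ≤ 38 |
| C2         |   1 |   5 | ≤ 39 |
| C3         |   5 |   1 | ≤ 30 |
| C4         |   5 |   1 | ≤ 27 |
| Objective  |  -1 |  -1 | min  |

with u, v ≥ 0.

Primal min cᵀx s.t. Ax ≤ b, x ≥ 0  →  Dual max −bᵀy s.t. Aᵀy ≥ −c, y ≥ 0.

Maximize: z = -38y1 - 39y2 - 30y3 - 27y4

Subject to:
  5y1 + y2 + 5y3 + 5y4 ≥ 1
  2y1 + 5y2 + y3 + y4 ≥ 1
  y1, y2, y3, y4 ≥ 0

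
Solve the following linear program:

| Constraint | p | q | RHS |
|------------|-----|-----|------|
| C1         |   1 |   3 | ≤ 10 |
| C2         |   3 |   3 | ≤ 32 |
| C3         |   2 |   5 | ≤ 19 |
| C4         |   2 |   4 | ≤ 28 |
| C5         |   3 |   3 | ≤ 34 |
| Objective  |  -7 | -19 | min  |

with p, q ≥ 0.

Evaluate the objective at each vertex of the feasible region:
  z(0, 0) = 0
  z(9.5, 0) = -66.5
  z(7, 1) = -68  ←
  z(0, 3.333) = -63.33
The minimum is at p = 7, q = 1.

p = 7, q = 1, z = -68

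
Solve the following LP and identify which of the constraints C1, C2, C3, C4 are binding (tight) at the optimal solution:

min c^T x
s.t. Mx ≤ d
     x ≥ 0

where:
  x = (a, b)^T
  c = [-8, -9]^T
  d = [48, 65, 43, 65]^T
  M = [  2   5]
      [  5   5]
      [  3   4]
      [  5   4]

At a = 9, b = 4, compute slack b - a·x for each constraint:
  C1: 48 − 38 = 10  (slack)
  C2: 65 − 65 = 0  (binding)
  C3: 43 − 43 = 0  (binding)
  C4: 65 − 61 = 4  (slack)

Optimal: a = 9, b = 4
Binding: C2, C3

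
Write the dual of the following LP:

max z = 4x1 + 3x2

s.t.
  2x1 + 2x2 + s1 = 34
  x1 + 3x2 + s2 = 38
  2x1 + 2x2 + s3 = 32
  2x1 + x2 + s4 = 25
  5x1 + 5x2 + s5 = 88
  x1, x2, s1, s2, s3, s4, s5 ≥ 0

Primal max cᵀx s.t. Ax ≤ b, x ≥ 0  →  Dual min bᵀy s.t. Aᵀy ≥ c, y ≥ 0.

Minimize: z = 34y1 + 38y2 + 32y3 + 25y4 + 88y5

Subject to:
  2y1 + y2 + 2y3 + 2y4 + 5y5 ≥ 4
  2y1 + 3y2 + 2y3 + y4 + 5y5 ≥ 3
  y1, y2, y3, y4, y5 ≥ 0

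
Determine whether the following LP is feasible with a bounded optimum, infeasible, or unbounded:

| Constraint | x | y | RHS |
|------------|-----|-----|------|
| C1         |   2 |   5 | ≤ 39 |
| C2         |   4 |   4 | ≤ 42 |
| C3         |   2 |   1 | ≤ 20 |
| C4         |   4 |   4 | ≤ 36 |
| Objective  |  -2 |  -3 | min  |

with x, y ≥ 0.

Feasible with a bounded optimal solution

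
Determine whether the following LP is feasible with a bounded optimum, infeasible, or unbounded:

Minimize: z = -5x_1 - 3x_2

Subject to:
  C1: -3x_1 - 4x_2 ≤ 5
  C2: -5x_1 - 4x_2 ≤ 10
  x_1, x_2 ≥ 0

Unbounded (objective can decrease without bound)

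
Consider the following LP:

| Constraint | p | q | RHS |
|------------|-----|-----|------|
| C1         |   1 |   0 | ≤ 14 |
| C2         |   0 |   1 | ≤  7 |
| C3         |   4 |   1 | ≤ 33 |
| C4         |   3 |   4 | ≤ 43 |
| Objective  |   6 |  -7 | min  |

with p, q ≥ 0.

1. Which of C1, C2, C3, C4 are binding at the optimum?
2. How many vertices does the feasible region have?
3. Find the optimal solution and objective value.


1. C2
2. 5
3. p = 0, q = 7, z = -49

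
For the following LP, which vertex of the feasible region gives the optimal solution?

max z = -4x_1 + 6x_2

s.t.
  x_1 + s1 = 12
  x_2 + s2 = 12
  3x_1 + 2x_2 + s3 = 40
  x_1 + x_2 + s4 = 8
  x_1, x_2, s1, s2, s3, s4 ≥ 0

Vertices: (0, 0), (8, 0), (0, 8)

Evaluate the objective at each vertex of the feasible region:
  z(0, 0) = 0
  z(8, 0) = -32
  z(0, 8) = 48  ←
The maximum is at x_1 = 0, x_2 = 8.

(0, 8)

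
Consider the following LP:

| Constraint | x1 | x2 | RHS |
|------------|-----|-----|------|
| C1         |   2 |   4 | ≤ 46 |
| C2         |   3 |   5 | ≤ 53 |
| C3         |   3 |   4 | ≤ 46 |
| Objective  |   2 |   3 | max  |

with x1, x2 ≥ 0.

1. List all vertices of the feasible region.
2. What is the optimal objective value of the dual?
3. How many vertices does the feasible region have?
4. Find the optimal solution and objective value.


1. (0, 0), (15.33, 0), (6, 7), (0, 10.6)
2. 33
3. 4
4. x1 = 6, x2 = 7, z = 33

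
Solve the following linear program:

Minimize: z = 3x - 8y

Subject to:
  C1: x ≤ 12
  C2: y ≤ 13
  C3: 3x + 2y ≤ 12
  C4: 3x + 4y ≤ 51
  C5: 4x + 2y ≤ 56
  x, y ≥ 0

Evaluate the objective at each vertex of the feasible region:
  z(0, 0) = 0
  z(4, 0) = 12
  z(0, 6) = -48  ←
The minimum is at x = 0, y = 6.

x = 0, y = 6, z = -48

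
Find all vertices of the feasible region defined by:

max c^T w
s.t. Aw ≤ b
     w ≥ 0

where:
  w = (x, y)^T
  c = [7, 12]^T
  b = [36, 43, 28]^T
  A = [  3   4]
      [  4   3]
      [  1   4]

(0, 0), (10.75, 0), (9.143, 2.143), (4, 6), (0, 7)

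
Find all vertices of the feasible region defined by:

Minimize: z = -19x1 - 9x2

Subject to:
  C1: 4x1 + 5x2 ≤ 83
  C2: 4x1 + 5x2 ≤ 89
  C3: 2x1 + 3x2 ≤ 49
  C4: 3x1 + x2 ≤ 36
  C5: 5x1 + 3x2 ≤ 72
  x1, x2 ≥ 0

(0, 0), (12, 0), (9, 9), (8.538, 9.769), (2, 15), (0, 16.33)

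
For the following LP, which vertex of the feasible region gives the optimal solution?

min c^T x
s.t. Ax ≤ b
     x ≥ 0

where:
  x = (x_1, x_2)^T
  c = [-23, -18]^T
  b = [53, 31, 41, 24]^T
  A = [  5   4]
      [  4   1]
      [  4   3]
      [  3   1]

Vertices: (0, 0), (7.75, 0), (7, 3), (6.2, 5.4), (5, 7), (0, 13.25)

Evaluate the objective at each vertex of the feasible region:
  z(0, 0) = 0
  z(7.75, 0) = -178.2
  z(7, 3) = -215
  z(6.2, 5.4) = -239.8
  z(5, 7) = -241  ←
  z(0, 13.25) = -238.5
The minimum is at x_1 = 5, x_2 = 7.

(5, 7)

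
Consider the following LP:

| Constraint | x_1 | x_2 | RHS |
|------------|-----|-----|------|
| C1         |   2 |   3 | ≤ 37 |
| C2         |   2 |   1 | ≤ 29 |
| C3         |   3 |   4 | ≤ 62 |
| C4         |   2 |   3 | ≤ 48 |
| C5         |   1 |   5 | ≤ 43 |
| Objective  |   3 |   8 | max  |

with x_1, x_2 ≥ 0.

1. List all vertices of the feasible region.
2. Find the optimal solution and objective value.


1. (0, 0), (14.5, 0), (12.5, 4), (8, 7), (0, 8.6)
2. x_1 = 8, x_2 = 7, z = 80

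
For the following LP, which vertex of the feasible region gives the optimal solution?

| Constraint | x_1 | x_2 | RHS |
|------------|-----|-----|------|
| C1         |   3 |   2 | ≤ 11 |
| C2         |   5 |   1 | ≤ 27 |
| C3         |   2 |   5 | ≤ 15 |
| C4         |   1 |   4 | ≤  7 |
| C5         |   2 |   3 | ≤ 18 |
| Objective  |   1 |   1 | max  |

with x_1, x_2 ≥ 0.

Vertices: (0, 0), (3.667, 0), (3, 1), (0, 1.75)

Evaluate the objective at each vertex of the feasible region:
  z(0, 0) = 0
  z(3.667, 0) = 3.667
  z(3, 1) = 4  ←
  z(0, 1.75) = 1.75
The maximum is at x_1 = 3, x_2 = 1.

(3, 1)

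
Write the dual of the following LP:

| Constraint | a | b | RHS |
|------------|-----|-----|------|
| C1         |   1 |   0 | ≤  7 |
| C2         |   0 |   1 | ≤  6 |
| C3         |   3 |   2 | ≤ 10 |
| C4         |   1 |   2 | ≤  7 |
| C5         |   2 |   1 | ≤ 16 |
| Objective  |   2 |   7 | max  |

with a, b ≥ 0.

Primal max cᵀx s.t. Ax ≤ b, x ≥ 0  →  Dual min bᵀy s.t. Aᵀy ≥ c, y ≥ 0.

Minimize: z = 7y1 + 6y2 + 10y3 + 7y4 + 16y5

Subject to:
  y1 + 3y3 + y4 + 2y5 ≥ 2
  y2 + 2y3 + 2y4 + y5 ≥ 7
  y1, y2, y3, y4, y5 ≥ 0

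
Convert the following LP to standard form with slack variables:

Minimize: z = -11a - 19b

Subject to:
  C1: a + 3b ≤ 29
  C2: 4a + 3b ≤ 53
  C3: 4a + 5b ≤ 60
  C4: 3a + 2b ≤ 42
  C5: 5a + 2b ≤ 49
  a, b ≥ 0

min z = -11a - 19b

s.t.
  a + 3b + s1 = 29
  4a + 3b + s2 = 53
  4a + 5b + s3 = 60
  3a + 2b + s4 = 42
  5a + 2b + s5 = 49
  a, b, s1, s2, s3, s4, s5 ≥ 0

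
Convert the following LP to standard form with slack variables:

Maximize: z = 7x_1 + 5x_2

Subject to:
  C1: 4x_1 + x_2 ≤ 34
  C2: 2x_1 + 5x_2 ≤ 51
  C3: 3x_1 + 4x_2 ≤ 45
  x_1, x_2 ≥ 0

max z = 7x_1 + 5x_2

s.t.
  4x_1 + x_2 + s1 = 34
  2x_1 + 5x_2 + s2 = 51
  3x_1 + 4x_2 + s3 = 45
  x_1, x_2, s1, s2, s3 ≥ 0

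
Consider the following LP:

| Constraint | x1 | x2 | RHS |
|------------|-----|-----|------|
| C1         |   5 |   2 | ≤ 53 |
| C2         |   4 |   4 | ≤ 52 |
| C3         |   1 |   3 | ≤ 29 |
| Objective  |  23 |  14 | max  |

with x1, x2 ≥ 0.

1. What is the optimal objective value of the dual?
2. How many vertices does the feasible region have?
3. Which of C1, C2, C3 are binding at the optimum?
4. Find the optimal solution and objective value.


1. 263
2. 5
3. C1, C2
4. x1 = 9, x2 = 4, z = 263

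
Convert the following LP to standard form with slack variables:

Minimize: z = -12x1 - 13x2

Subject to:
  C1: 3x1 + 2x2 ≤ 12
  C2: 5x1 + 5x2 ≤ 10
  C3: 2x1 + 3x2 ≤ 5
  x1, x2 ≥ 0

min z = -12x1 - 13x2

s.t.
  3x1 + 2x2 + s1 = 12
  5x1 + 5x2 + s2 = 10
  2x1 + 3x2 + s3 = 5
  x1, x2, s1, s2, s3 ≥ 0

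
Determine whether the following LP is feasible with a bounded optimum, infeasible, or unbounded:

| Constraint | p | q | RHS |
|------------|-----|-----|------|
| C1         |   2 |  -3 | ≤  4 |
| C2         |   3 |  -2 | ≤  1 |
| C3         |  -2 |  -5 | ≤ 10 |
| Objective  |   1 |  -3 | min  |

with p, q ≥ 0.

Unbounded (objective can decrease without bound)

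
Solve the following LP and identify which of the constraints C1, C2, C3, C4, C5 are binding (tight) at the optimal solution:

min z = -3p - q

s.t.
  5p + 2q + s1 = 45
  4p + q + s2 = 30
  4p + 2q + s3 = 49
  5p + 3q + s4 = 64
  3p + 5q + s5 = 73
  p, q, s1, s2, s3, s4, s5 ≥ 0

At p = 5, q = 10, compute slack b - a·x for each constraint:
  C1: 45 − 45 = 0  (binding)
  C2: 30 − 30 = 0  (binding)
  C3: 49 − 40 = 9  (slack)
  C4: 64 − 55 = 9  (slack)
  C5: 73 − 65 = 8  (slack)

Optimal: p = 5, q = 10
Binding: C1, C2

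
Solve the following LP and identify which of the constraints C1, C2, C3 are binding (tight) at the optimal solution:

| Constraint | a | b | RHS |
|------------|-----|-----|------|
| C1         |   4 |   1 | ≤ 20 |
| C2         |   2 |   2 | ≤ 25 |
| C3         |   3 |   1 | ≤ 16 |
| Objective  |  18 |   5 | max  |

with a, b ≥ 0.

At a = 4, b = 4, compute slack b - a·x for each constraint:
  C1: 20 − 20 = 0  (binding)
  C2: 25 − 16 = 9  (slack)
  C3: 16 − 16 = 0  (binding)

Optimal: a = 4, b = 4
Binding: C1, C3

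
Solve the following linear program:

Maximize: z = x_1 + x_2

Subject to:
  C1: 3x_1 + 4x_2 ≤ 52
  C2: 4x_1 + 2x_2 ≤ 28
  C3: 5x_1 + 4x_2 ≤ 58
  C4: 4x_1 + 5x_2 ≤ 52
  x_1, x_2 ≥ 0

Evaluate the objective at each vertex of the feasible region:
  z(0, 0) = 0
  z(7, 0) = 7
  z(3, 8) = 11  ←
  z(0, 10.4) = 10.4
The maximum is at x_1 = 3, x_2 = 8.

x_1 = 3, x_2 = 8, z = 11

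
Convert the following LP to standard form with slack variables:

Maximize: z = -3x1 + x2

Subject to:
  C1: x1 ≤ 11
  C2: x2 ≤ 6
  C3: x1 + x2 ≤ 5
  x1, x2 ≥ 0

max z = -3x1 + x2

s.t.
  x1 + s1 = 11
  x2 + s2 = 6
  x1 + x2 + s3 = 5
  x1, x2, s1, s2, s3 ≥ 0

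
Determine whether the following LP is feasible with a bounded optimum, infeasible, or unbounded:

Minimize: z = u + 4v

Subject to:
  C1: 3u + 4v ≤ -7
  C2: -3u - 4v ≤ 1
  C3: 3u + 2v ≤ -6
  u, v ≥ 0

Infeasible (no feasible solution exists)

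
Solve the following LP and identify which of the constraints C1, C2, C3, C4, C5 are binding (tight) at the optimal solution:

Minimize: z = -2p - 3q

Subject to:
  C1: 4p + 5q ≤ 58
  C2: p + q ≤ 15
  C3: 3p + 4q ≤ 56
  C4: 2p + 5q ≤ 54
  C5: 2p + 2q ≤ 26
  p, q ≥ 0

At p = 2, q = 10, compute slack b - a·x for each constraint:
  C1: 58 − 58 = 0  (binding)
  C2: 15 − 12 = 3  (slack)
  C3: 56 − 46 = 10  (slack)
  C4: 54 − 54 = 0  (binding)
  C5: 26 − 24 = 2  (slack)

Optimal: p = 2, q = 10
Binding: C1, C4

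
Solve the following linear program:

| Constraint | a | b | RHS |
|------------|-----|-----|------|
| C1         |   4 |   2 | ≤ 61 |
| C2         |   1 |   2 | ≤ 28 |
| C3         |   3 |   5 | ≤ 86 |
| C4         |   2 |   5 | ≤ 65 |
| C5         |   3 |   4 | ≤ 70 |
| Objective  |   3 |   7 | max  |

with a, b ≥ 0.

Evaluate the objective at each vertex of the feasible region:
  z(0, 0) = 0
  z(15.25, 0) = 45.75
  z(11, 8.5) = 92.5
  z(10, 9) = 93  ←
  z(0, 13) = 91
The maximum is at a = 10, b = 9.

a = 10, b = 9, z = 93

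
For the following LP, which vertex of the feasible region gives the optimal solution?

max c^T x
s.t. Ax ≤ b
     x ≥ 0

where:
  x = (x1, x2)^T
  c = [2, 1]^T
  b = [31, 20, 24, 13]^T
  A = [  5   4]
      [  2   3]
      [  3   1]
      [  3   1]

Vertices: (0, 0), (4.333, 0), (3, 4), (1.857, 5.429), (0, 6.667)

Evaluate the objective at each vertex of the feasible region:
  z(0, 0) = 0
  z(4.333, 0) = 8.667
  z(3, 4) = 10  ←
  z(1.857, 5.429) = 9.143
  z(0, 6.667) = 6.667
The maximum is at x1 = 3, x2 = 4.

(3, 4)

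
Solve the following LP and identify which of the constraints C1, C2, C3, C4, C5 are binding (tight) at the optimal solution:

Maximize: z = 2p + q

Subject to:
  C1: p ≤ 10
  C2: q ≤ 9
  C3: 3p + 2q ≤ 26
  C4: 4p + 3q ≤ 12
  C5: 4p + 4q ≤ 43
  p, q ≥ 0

At p = 3, q = 0, compute slack b - a·x for each constraint:
  C1: 10 − 3 = 7  (slack)
  C2: 9 − 0 = 9  (slack)
  C3: 26 − 9 = 17  (slack)
  C4: 12 − 12 = 0  (binding)
  C5: 43 − 12 = 31  (slack)

Optimal: p = 3, q = 0
Binding: C4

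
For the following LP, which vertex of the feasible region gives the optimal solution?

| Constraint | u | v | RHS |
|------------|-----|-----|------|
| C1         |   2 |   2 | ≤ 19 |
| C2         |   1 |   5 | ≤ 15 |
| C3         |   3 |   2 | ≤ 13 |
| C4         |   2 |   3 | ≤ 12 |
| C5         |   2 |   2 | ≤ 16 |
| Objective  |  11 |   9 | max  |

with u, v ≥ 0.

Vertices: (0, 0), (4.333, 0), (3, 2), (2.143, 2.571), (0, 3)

Evaluate the objective at each vertex of the feasible region:
  z(0, 0) = 0
  z(4.333, 0) = 47.67
  z(3, 2) = 51  ←
  z(2.143, 2.571) = 46.71
  z(0, 3) = 27
The maximum is at u = 3, v = 2.

(3, 2)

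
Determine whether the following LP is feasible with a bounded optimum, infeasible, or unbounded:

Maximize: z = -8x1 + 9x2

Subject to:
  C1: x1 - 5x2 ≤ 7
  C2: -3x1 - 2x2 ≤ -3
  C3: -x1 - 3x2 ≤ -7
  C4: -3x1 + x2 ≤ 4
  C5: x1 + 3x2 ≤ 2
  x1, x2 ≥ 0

Infeasible (no feasible solution exists)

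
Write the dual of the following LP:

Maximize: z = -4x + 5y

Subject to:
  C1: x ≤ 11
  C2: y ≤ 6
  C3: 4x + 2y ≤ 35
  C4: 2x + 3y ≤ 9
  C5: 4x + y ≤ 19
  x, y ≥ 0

Primal max cᵀx s.t. Ax ≤ b, x ≥ 0  →  Dual min bᵀy s.t. Aᵀy ≥ c, y ≥ 0.

Minimize: z = 11y1 + 6y2 + 35y3 + 9y4 + 19y5

Subject to:
  y1 + 4y3 + 2y4 + 4y5 ≥ -4
  y2 + 2y3 + 3y4 + y5 ≥ 5
  y1, y2, y3, y4, y5 ≥ 0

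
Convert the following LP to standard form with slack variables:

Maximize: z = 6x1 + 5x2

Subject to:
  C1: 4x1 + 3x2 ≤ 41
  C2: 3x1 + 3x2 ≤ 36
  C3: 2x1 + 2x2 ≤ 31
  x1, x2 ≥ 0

max z = 6x1 + 5x2

s.t.
  4x1 + 3x2 + s1 = 41
  3x1 + 3x2 + s2 = 36
  2x1 + 2x2 + s3 = 31
  x1, x2, s1, s2, s3 ≥ 0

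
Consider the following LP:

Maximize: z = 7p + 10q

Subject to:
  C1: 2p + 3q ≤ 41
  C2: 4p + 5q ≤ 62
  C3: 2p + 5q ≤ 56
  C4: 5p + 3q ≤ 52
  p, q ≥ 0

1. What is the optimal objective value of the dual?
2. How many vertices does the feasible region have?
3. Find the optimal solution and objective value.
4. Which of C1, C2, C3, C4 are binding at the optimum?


1. 121
2. 5
3. p = 3, q = 10, z = 121
4. C2, C3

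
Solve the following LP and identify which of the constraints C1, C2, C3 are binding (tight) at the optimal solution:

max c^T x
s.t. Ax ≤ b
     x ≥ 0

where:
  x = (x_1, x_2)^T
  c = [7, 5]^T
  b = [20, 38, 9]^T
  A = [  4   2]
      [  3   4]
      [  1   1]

At x_1 = 1, x_2 = 8, compute slack b - a·x for each constraint:
  C1: 20 − 20 = 0  (binding)
  C2: 38 − 35 = 3  (slack)
  C3: 9 − 9 = 0  (binding)

Optimal: x_1 = 1, x_2 = 8
Binding: C1, C3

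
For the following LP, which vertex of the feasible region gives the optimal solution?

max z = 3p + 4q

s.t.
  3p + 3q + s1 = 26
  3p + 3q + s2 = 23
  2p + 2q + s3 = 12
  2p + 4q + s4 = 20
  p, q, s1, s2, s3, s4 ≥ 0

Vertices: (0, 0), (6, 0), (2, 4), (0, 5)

Evaluate the objective at each vertex of the feasible region:
  z(0, 0) = 0
  z(6, 0) = 18
  z(2, 4) = 22  ←
  z(0, 5) = 20
The maximum is at p = 2, q = 4.

(2, 4)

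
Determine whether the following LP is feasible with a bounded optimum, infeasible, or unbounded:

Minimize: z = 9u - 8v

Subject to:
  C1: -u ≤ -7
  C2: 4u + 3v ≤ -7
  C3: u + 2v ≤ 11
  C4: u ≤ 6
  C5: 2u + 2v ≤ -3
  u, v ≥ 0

Infeasible (no feasible solution exists)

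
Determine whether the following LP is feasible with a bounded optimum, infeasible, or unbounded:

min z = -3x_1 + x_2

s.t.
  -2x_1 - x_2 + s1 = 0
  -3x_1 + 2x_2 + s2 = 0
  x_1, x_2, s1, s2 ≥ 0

Unbounded (objective can decrease without bound)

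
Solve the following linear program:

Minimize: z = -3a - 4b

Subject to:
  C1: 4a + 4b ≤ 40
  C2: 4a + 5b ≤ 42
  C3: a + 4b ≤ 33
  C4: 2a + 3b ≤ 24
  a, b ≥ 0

Evaluate the objective at each vertex of the feasible region:
  z(0, 0) = 0
  z(10, 0) = -30
  z(8, 2) = -32
  z(3, 6) = -33  ←
  z(0, 8) = -32
The minimum is at a = 3, b = 6.

a = 3, b = 6, z = -33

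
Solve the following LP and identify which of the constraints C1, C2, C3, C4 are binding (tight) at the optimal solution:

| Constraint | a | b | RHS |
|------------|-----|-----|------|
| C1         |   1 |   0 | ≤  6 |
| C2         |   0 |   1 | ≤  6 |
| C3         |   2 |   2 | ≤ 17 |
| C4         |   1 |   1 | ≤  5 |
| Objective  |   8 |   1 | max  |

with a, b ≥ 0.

At a = 5, b = 0, compute slack b - a·x for each constraint:
  C1: 6 − 5 = 1  (slack)
  C2: 6 − 0 = 6  (slack)
  C3: 17 − 10 = 7  (slack)
  C4: 5 − 5 = 0  (binding)

Optimal: a = 5, b = 0
Binding: C4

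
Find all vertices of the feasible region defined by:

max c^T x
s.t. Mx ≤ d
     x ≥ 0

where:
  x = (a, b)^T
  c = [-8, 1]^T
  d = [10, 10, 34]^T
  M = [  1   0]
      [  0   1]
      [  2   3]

(0, 0), (10, 0), (10, 4.667), (2, 10), (0, 10)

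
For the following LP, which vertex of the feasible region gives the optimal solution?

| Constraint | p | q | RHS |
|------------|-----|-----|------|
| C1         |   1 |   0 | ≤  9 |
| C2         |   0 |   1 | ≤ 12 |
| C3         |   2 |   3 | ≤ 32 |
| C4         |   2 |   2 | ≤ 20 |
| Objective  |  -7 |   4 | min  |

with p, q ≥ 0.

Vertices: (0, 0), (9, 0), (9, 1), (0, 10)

Evaluate the objective at each vertex of the feasible region:
  z(0, 0) = 0
  z(9, 0) = -63  ←
  z(9, 1) = -59
  z(0, 10) = 40
The minimum is at p = 9, q = 0.

(9, 0)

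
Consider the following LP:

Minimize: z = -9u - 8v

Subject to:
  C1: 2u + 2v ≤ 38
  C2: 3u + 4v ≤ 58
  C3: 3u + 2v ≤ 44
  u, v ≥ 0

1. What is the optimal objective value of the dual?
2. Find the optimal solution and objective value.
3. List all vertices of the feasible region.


1. -146
2. u = 10, v = 7, z = -146
3. (0, 0), (14.67, 0), (10, 7), (0, 14.5)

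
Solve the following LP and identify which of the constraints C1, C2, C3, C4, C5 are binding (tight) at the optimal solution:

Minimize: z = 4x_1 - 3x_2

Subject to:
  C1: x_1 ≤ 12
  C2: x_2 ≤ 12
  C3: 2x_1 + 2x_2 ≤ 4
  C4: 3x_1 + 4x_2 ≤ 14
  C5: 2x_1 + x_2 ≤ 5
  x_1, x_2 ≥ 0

At x_1 = 0, x_2 = 2, compute slack b - a·x for each constraint:
  C1: 12 − 0 = 12  (slack)
  C2: 12 − 2 = 10  (slack)
  C3: 4 − 4 = 0  (binding)
  C4: 14 − 8 = 6  (slack)
  C5: 5 − 2 = 3  (slack)

Optimal: x_1 = 0, x_2 = 2
Binding: C3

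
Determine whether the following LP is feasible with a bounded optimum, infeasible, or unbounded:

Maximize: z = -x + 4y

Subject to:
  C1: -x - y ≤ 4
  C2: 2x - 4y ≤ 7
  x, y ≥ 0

Unbounded (objective can increase without bound)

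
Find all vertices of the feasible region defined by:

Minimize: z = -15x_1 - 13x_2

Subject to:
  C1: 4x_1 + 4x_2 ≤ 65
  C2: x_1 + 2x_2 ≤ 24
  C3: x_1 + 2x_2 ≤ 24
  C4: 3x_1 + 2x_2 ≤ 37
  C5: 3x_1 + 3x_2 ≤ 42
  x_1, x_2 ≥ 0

(0, 0), (12.33, 0), (9, 5), (4, 10), (0, 12)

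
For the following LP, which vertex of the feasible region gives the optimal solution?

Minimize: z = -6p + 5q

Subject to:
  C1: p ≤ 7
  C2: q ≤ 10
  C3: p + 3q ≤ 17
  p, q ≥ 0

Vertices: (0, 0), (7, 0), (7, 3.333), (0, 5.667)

Evaluate the objective at each vertex of the feasible region:
  z(0, 0) = 0
  z(7, 0) = -42  ←
  z(7, 3.333) = -25.33
  z(0, 5.667) = 28.33
The minimum is at p = 7, q = 0.

(7, 0)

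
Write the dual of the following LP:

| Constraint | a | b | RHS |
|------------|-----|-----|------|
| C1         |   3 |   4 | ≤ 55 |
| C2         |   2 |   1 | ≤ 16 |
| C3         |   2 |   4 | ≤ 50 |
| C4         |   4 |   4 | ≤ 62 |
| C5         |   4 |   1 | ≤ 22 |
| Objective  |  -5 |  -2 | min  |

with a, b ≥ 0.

Primal min cᵀx s.t. Ax ≤ b, x ≥ 0  →  Dual max −bᵀy s.t. Aᵀy ≥ −c, y ≥ 0.

Maximize: z = -55y1 - 16y2 - 50y3 - 62y4 - 22y5

Subject to:
  3y1 + 2y2 + 2y3 + 4y4 + 4y5 ≥ 5
  4y1 + y2 + 4y3 + 4y4 + y5 ≥ 2
  y1, y2, y3, y4, y5 ≥ 0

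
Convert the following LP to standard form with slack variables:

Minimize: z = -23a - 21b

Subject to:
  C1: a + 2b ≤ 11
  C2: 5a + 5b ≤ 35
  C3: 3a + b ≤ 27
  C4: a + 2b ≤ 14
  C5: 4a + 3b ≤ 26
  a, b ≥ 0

min z = -23a - 21b

s.t.
  a + 2b + s1 = 11
  5a + 5b + s2 = 35
  3a + b + s3 = 27
  a + 2b + s4 = 14
  4a + 3b + s5 = 26
  a, b, s1, s2, s3, s4, s5 ≥ 0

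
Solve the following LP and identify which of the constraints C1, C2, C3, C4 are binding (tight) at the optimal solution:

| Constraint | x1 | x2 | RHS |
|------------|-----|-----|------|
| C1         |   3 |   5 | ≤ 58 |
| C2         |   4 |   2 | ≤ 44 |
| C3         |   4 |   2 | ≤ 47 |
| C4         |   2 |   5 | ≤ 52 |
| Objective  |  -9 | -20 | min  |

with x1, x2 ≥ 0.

At x1 = 6, x2 = 8, compute slack b - a·x for each constraint:
  C1: 58 − 58 = 0  (binding)
  C2: 44 − 40 = 4  (slack)
  C3: 47 − 40 = 7  (slack)
  C4: 52 − 52 = 0  (binding)

Optimal: x1 = 6, x2 = 8
Binding: C1, C4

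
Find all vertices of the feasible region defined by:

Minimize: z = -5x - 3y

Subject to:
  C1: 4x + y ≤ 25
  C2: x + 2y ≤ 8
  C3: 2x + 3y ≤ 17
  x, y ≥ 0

(0, 0), (6.25, 0), (6, 1), (0, 4)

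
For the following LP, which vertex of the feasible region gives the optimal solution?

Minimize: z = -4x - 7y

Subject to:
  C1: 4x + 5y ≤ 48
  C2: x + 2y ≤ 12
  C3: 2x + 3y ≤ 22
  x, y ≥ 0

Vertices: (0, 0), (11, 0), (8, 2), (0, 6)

Evaluate the objective at each vertex of the feasible region:
  z(0, 0) = 0
  z(11, 0) = -44
  z(8, 2) = -46  ←
  z(0, 6) = -42
The minimum is at x = 8, y = 2.

(8, 2)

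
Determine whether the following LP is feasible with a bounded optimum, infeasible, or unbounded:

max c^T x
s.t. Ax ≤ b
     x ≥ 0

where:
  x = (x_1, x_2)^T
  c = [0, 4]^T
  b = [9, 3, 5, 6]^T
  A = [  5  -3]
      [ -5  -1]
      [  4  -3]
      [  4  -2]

Unbounded (objective can increase without bound)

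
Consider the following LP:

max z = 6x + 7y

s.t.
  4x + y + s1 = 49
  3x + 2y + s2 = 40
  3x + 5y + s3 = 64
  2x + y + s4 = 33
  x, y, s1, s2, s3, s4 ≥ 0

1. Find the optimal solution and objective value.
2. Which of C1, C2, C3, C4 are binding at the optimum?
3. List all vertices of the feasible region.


1. x = 8, y = 8, z = 104
2. C2, C3
3. (0, 0), (12.25, 0), (11.6, 2.6), (8, 8), (0, 12.8)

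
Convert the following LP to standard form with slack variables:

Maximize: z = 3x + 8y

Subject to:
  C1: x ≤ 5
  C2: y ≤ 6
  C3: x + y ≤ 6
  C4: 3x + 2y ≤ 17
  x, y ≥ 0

max z = 3x + 8y

s.t.
  x + s1 = 5
  y + s2 = 6
  x + y + s3 = 6
  3x + 2y + s4 = 17
  x, y, s1, s2, s3, s4 ≥ 0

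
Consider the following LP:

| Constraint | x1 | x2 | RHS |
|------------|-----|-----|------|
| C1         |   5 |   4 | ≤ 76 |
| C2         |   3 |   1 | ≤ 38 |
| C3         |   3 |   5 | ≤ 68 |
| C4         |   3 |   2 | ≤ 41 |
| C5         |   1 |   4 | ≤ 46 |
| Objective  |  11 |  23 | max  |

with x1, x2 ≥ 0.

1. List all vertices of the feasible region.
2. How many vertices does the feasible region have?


1. (0, 0), (12.67, 0), (11.67, 3), (7.667, 9), (6, 10), (0, 11.5)
2. 6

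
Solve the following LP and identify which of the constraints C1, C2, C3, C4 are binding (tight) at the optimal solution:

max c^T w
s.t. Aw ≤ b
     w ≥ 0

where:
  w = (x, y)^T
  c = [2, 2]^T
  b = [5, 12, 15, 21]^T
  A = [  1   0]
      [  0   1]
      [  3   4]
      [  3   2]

At x = 5, y = 0, compute slack b - a·x for each constraint:
  C1: 5 − 5 = 0  (binding)
  C2: 12 − 0 = 12  (slack)
  C3: 15 − 15 = 0  (binding)
  C4: 21 − 15 = 6  (slack)

Optimal: x = 5, y = 0
Binding: C1, C3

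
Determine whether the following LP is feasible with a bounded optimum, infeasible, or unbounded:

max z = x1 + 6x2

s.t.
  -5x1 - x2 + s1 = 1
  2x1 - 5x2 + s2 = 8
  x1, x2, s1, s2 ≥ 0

Unbounded (objective can increase without bound)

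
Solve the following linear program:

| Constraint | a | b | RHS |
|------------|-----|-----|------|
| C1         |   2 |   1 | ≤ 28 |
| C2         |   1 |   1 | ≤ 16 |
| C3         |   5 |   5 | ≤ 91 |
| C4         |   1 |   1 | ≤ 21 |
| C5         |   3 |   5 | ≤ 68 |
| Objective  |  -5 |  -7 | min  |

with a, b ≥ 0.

Evaluate the objective at each vertex of the feasible region:
  z(0, 0) = 0
  z(14, 0) = -70
  z(12, 4) = -88
  z(6, 10) = -100  ←
  z(0, 13.6) = -95.2
The minimum is at a = 6, b = 10.

a = 6, b = 10, z = -100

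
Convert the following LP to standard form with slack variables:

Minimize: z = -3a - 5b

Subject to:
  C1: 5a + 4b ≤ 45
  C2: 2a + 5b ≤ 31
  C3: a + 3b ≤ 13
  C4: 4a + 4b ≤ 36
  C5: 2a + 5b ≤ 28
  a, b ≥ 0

min z = -3a - 5b

s.t.
  5a + 4b + s1 = 45
  2a + 5b + s2 = 31
  a + 3b + s3 = 13
  4a + 4b + s4 = 36
  2a + 5b + s5 = 28
  a, b, s1, s2, s3, s4, s5 ≥ 0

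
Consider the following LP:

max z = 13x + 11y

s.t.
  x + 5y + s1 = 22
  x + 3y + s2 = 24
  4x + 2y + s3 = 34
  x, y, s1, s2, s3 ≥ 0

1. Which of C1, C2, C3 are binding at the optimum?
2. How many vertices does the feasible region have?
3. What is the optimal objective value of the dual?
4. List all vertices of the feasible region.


1. C1, C3
2. 4
3. 124
4. (0, 0), (8.5, 0), (7, 3), (0, 4.4)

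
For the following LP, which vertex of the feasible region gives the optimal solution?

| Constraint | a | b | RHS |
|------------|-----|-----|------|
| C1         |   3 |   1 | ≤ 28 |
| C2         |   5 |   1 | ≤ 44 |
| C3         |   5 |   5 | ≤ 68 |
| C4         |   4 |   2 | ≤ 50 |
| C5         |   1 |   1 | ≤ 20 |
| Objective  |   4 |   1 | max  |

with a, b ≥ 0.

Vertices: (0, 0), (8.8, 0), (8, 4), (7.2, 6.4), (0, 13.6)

Evaluate the objective at each vertex of the feasible region:
  z(0, 0) = 0
  z(8.8, 0) = 35.2
  z(8, 4) = 36  ←
  z(7.2, 6.4) = 35.2
  z(0, 13.6) = 13.6
The maximum is at a = 8, b = 4.

(8, 4)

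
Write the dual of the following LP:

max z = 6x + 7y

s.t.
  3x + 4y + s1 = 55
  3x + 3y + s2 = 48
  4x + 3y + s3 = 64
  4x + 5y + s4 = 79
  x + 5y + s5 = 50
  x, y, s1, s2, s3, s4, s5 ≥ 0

Primal max cᵀx s.t. Ax ≤ b, x ≥ 0  →  Dual min bᵀy s.t. Aᵀy ≥ c, y ≥ 0.

Minimize: z = 55y1 + 48y2 + 64y3 + 79y4 + 50y5

Subject to:
  3y1 + 3y2 + 4y3 + 4y4 + y5 ≥ 6
  4y1 + 3y2 + 3y3 + 5y4 + 5y5 ≥ 7
  y1, y2, y3, y4, y5 ≥ 0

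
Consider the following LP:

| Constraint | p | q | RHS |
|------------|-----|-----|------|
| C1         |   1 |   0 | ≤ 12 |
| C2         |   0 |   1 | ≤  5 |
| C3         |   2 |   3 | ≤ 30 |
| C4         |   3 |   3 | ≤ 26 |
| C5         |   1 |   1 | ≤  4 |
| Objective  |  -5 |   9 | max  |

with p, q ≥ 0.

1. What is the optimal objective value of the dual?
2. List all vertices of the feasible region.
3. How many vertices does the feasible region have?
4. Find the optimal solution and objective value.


1. 36
2. (0, 0), (4, 0), (0, 4)
3. 3
4. p = 0, q = 4, z = 36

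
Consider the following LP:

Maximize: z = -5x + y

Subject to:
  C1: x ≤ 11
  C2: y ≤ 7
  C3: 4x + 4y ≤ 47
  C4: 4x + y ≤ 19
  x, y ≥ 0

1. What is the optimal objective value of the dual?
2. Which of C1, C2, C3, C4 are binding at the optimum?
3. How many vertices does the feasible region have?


1. 7
2. C2
3. 4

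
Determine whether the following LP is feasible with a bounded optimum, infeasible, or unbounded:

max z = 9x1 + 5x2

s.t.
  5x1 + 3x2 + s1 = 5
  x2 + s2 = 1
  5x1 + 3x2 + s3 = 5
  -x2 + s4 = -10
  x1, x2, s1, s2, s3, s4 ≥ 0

Infeasible (no feasible solution exists)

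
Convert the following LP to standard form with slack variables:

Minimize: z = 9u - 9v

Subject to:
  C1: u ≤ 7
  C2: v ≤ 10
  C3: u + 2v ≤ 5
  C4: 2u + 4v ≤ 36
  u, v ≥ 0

min z = 9u - 9v

s.t.
  u + s1 = 7
  v + s2 = 10
  u + 2v + s3 = 5
  2u + 4v + s4 = 36
  u, v, s1, s2, s3, s4 ≥ 0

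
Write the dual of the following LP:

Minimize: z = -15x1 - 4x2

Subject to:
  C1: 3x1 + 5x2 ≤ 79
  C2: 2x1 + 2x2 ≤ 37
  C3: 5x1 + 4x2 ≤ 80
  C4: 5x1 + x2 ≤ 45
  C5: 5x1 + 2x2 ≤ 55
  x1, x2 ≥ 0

Primal min cᵀx s.t. Ax ≤ b, x ≥ 0  →  Dual max −bᵀy s.t. Aᵀy ≥ −c, y ≥ 0.

Maximize: z = -79y1 - 37y2 - 80y3 - 45y4 - 55y5

Subject to:
  3y1 + 2y2 + 5y3 + 5y4 + 5y5 ≥ 15
  5y1 + 2y2 + 4y3 + y4 + 2y5 ≥ 4
  y1, y2, y3, y4, y5 ≥ 0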